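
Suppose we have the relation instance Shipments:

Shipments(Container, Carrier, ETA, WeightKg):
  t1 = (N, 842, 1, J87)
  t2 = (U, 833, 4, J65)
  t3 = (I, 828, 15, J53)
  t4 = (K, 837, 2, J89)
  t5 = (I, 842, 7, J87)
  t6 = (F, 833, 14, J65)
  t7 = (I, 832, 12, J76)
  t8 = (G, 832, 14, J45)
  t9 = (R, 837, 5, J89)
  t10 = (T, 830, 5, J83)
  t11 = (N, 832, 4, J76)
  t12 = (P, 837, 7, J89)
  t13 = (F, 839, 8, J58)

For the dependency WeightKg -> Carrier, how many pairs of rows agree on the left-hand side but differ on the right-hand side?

0

WeightKg=J87: all 2 rows agree on Carrier — 0 pairs.
WeightKg=J65: all 2 rows agree on Carrier — 0 pairs.
WeightKg=J89: all 3 rows agree on Carrier — 0 pairs.
WeightKg=J76: all 2 rows agree on Carrier — 0 pairs.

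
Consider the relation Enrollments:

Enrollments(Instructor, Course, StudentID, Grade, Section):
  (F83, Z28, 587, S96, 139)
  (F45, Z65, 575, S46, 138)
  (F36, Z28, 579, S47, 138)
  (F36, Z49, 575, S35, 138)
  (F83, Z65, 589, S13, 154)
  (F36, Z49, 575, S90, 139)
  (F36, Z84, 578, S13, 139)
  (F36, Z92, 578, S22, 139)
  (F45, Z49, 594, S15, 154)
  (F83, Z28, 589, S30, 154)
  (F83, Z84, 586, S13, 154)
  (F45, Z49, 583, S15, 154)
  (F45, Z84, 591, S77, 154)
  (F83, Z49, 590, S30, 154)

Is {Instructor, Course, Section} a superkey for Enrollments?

Two distinct rows share (Instructor=F45, Course=Z49, Section=154), so {Instructor, Course, Section} does not determine every attribute — not a superkey.

No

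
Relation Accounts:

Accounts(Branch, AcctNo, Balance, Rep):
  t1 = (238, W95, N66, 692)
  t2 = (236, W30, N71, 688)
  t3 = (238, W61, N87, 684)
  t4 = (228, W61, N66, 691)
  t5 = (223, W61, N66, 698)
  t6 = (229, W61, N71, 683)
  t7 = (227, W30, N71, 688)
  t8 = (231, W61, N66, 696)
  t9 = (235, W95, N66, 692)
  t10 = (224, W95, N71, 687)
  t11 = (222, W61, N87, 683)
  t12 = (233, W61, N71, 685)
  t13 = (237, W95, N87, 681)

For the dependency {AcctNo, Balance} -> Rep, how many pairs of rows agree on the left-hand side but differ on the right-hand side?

5

(AcctNo=W95, Balance=N66): all 2 rows agree on Rep — 0 pairs.
(AcctNo=W30, Balance=N71): all 2 rows agree on Rep — 0 pairs.
(AcctNo=W61, Balance=N87): violating pairs (3,11) — 1 pair.
(AcctNo=W61, Balance=N66): violating pairs (4,5), (4,8), (5,8) — 3 pairs.
(AcctNo=W61, Balance=N71): violating pairs (6,12) — 1 pair.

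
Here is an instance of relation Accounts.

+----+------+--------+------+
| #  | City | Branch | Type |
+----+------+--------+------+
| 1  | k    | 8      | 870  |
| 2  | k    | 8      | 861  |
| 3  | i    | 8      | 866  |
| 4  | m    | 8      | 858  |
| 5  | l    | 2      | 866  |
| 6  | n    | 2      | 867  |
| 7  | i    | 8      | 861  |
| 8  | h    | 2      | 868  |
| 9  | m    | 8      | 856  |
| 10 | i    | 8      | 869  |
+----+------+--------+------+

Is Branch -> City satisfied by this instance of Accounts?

No

Branch=8: rows 1, 2, 3, 4, 7, 9, 10 → City takes values {k, i, m} — violation
Branch=2: rows 5, 6, 8 → City takes values {l, n, h} — violation
Two rows agree on Branch but differ on City, so Branch -> City does not hold.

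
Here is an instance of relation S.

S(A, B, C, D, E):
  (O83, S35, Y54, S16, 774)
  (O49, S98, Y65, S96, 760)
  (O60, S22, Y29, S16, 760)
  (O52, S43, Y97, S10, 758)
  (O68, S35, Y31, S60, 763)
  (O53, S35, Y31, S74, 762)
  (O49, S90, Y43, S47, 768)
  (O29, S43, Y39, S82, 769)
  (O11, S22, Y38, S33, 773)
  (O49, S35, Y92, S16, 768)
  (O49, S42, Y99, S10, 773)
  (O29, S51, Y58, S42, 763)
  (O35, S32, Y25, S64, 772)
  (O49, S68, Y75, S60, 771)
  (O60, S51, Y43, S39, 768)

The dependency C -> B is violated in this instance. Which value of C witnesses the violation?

Y43

C=Y54: 1 row → B = S35 ✓
C=Y65: 1 row → B = S98 ✓
C=Y29: 1 row → B = S22 ✓
C=Y97: 1 row → B = S43 ✓
C=Y31: 2 rows → B = S35, S35 ✓
C=Y43: 2 rows → B takes values {S90, S51} — violation
C=Y39: 1 row → B = S43 ✓
C=Y38: 1 row → B = S22 ✓
C=Y92: 1 row → B = S35 ✓
C=Y99: 1 row → B = S42 ✓
C=Y58: 1 row → B = S51 ✓
C=Y25: 1 row → B = S32 ✓
C=Y75: 1 row → B = S68 ✓
The only C value with inconsistent B is C=Y43.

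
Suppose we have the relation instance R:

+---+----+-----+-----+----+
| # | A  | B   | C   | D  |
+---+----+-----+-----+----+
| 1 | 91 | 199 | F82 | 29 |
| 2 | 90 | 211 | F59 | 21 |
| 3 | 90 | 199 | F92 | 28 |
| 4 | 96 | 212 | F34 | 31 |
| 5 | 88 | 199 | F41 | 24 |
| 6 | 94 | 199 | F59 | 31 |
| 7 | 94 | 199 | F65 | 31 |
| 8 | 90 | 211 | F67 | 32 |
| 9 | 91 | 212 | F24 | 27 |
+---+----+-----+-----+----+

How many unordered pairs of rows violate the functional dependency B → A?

10

B=199: violating pairs (1,3), (1,5), (1,6), (1,7), (3,5), (3,6), (3,7), (5,6), (5,7) — 9 pairs.
B=211: all 2 rows agree on A — 0 pairs.
B=212: violating pairs (4,9) — 1 pair.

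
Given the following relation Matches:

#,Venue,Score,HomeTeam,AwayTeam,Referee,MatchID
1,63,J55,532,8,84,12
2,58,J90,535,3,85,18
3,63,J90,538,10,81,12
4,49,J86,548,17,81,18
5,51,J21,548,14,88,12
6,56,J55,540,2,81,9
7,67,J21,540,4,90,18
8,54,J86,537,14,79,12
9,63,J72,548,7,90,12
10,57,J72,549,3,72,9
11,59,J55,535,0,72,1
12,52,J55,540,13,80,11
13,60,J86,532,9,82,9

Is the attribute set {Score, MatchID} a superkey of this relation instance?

All 13 rows have distinct {Score, MatchID} values, so {Score, MatchID} → (all attributes) holds and {Score, MatchID} is a superkey.

Yes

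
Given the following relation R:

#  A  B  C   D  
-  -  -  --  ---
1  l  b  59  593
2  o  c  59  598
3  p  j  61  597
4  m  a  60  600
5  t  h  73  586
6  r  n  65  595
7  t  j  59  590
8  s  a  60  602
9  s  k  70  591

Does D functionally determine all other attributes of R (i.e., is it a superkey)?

All 9 rows have distinct D values, so D → (all attributes) holds and D is a superkey.

Yes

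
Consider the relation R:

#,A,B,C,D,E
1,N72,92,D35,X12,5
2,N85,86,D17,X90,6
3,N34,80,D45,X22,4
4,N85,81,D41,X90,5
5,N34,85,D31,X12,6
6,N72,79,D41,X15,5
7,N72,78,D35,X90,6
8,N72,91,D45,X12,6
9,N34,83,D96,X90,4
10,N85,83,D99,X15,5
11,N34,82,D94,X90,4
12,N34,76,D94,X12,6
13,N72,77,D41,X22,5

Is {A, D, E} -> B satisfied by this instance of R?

(A=N72, D=X12, E=5): row 1 → B = 92 ✓
(A=N85, D=X90, E=6): row 2 → B = 86 ✓
(A=N34, D=X22, E=4): row 3 → B = 80 ✓
(A=N85, D=X90, E=5): row 4 → B = 81 ✓
(A=N34, D=X12, E=6): rows 5, 12 → B takes values {85, 76} — violation
(A=N72, D=X15, E=5): row 6 → B = 79 ✓
(A=N72, D=X90, E=6): row 7 → B = 78 ✓
(A=N72, D=X12, E=6): row 8 → B = 91 ✓
(A=N34, D=X90, E=4): rows 9, 11 → B takes values {83, 82} — violation
(A=N85, D=X15, E=5): row 10 → B = 83 ✓
(A=N72, D=X22, E=5): row 13 → B = 77 ✓
Two rows agree on {A, D, E} but differ on B, so {A, D, E} -> B does not hold.

No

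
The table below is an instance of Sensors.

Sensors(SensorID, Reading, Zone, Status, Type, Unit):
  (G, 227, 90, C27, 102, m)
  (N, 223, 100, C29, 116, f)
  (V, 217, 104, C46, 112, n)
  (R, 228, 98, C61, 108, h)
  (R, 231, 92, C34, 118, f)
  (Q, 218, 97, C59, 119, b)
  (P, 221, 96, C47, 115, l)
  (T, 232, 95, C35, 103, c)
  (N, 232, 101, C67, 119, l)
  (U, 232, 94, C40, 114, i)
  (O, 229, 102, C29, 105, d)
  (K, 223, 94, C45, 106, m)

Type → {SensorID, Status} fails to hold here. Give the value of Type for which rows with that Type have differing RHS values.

119

Type=102: 1 row → {SensorID,Status} = (G, C27) ✓
Type=116: 1 row → {SensorID,Status} = (N, C29) ✓
Type=112: 1 row → {SensorID,Status} = (V, C46) ✓
Type=108: 1 row → {SensorID,Status} = (R, C61) ✓
Type=118: 1 row → {SensorID,Status} = (R, C34) ✓
Type=119: 2 rows → {SensorID,Status} takes values {(Q, C59), (N, C67)} — violation
Type=115: 1 row → {SensorID,Status} = (P, C47) ✓
Type=103: 1 row → {SensorID,Status} = (T, C35) ✓
Type=114: 1 row → {SensorID,Status} = (U, C40) ✓
Type=105: 1 row → {SensorID,Status} = (O, C29) ✓
Type=106: 1 row → {SensorID,Status} = (K, C45) ✓
The only Type value with inconsistent RHS is Type=119.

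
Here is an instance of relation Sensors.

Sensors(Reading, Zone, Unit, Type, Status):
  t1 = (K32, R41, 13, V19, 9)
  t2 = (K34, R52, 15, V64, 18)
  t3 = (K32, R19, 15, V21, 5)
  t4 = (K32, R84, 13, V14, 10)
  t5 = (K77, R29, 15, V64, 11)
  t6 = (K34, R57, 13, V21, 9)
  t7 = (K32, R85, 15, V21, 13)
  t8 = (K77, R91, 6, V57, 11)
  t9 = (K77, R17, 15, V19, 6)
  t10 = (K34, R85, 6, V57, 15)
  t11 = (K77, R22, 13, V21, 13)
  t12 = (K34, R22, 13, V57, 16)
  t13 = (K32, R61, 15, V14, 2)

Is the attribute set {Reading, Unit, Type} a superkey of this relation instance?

No

Rows 3 and 7 have the same {Reading, Unit, Type} value (Reading=K32, Unit=15, Type=V21) but are distinct tuples, so {Reading, Unit, Type} does not determine every attribute — not a superkey.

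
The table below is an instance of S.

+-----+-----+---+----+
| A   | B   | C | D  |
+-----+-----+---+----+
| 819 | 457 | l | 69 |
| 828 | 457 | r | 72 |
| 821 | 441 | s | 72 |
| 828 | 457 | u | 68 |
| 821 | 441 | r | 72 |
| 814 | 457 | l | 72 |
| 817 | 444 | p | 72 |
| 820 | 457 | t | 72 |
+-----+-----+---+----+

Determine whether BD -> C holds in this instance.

(B=457, D=69): 1 row → C = l ✓
(B=457, D=72): 3 rows → C takes values {r, l, t} — violation
(B=441, D=72): 2 rows → C takes values {s, r} — violation
(B=457, D=68): 1 row → C = u ✓
(B=444, D=72): 1 row → C = p ✓
Two rows agree on BD but differ on C, so BD -> C does not hold.

No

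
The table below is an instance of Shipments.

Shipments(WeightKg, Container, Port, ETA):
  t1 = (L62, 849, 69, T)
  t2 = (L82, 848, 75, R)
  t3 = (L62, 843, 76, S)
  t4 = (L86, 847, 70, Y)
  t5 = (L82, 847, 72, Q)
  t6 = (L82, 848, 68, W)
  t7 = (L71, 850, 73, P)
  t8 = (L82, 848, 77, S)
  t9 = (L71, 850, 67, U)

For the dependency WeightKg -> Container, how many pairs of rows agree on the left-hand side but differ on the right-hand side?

WeightKg=L62: violating pairs (1,3) — 1 pair.
WeightKg=L82: violating pairs (2,5), (5,6), (5,8) — 3 pairs.
WeightKg=L71: all 2 rows agree on Container — 0 pairs.

4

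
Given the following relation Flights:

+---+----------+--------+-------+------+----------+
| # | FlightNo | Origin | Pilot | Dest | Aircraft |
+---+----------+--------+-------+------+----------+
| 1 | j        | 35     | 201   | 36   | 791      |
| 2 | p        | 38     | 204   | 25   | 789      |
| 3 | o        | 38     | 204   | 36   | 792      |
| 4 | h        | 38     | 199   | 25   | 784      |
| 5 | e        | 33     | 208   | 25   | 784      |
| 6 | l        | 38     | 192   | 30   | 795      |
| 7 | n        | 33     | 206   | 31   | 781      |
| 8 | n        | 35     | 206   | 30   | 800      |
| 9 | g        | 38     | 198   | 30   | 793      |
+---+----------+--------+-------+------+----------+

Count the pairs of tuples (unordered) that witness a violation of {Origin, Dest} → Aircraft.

2

(Origin=38, Dest=25): violating pairs (2,4) — 1 pair.
(Origin=38, Dest=30): violating pairs (6,9) — 1 pair.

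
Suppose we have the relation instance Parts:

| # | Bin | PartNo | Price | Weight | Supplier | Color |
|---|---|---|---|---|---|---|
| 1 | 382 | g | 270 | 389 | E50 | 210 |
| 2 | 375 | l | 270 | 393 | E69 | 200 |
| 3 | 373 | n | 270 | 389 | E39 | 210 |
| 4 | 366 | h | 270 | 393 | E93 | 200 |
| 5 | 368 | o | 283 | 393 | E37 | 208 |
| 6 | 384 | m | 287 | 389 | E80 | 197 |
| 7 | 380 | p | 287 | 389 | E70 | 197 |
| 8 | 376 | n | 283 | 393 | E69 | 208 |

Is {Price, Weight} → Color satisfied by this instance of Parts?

Yes

(Price=270, Weight=389): rows 1, 3 → Color = 210, 210 ✓
(Price=270, Weight=393): rows 2, 4 → Color = 200, 200 ✓
(Price=283, Weight=393): rows 5, 8 → Color = 208, 208 ✓
(Price=287, Weight=389): rows 6, 7 → Color = 197, 197 ✓
Every {Price, Weight} value is associated with a single Color value, so {Price, Weight} → Color holds.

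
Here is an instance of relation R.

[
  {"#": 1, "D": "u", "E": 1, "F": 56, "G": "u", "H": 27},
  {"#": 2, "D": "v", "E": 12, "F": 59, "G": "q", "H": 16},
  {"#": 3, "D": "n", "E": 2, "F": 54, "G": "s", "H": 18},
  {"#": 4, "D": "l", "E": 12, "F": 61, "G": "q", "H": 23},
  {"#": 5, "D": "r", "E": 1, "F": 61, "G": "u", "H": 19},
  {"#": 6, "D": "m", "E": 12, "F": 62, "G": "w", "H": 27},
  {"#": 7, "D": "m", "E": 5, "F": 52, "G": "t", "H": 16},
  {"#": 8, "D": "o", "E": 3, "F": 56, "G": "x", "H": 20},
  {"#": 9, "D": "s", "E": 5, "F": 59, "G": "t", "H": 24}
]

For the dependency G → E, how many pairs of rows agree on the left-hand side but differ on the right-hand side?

G=u: all 2 rows agree on E — 0 pairs.
G=q: all 2 rows agree on E — 0 pairs.
G=t: all 2 rows agree on E — 0 pairs.

0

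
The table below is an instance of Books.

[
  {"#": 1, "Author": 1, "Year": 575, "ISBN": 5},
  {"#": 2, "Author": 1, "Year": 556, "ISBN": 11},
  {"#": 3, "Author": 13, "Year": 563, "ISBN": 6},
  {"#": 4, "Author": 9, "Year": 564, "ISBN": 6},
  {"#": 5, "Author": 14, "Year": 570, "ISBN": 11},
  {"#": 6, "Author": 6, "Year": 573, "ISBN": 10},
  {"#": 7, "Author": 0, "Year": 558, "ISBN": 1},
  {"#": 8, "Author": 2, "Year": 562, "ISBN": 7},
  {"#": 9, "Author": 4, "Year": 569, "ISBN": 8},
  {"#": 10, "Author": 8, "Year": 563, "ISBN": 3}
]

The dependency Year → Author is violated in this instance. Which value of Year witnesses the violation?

Year=575: row 1 → Author = 1 ✓
Year=556: row 2 → Author = 1 ✓
Year=563: rows 3, 10 → Author takes values {13, 8} — violation
Year=564: row 4 → Author = 9 ✓
Year=570: row 5 → Author = 14 ✓
Year=573: row 6 → Author = 6 ✓
Year=558: row 7 → Author = 0 ✓
Year=562: row 8 → Author = 2 ✓
Year=569: row 9 → Author = 4 ✓
The only Year value with inconsistent Author is Year=563.

563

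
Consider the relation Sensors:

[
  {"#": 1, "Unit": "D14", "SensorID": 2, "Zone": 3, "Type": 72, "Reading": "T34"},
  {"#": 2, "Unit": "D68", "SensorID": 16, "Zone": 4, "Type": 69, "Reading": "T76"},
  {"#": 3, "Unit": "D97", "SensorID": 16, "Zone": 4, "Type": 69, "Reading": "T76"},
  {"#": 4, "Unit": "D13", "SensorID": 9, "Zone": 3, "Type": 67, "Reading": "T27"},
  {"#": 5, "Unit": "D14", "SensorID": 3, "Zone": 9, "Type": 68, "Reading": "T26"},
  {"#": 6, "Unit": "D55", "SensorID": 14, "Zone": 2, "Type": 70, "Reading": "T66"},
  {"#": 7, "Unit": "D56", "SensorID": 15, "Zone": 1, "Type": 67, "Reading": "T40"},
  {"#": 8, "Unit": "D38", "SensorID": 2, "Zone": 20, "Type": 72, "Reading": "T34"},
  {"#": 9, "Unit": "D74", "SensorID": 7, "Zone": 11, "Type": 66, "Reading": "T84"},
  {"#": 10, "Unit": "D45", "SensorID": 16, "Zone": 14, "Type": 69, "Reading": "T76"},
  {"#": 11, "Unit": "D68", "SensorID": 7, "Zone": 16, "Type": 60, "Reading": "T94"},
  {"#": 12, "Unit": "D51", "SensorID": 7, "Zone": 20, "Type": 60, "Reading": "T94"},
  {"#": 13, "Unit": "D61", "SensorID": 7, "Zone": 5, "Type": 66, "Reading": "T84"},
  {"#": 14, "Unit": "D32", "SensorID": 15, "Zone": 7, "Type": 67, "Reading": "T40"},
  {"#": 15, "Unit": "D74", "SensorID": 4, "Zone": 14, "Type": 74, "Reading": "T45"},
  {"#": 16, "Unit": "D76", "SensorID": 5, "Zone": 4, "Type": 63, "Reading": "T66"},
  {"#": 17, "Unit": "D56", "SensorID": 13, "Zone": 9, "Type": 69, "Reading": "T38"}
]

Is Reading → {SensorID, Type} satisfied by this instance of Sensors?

Reading=T34: rows 1, 8 → {SensorID,Type} = (2, 72), (2, 72) ✓
Reading=T76: rows 2, 3, 10 → {SensorID,Type} = (16, 69), (16, 69), (16, 69) ✓
Reading=T27: row 4 → {SensorID,Type} = (9, 67) ✓
Reading=T26: row 5 → {SensorID,Type} = (3, 68) ✓
Reading=T66: rows 6, 16 → {SensorID,Type} takes values {(14, 70), (5, 63)} — violation
Reading=T40: rows 7, 14 → {SensorID,Type} = (15, 67), (15, 67) ✓
Reading=T84: rows 9, 13 → {SensorID,Type} = (7, 66), (7, 66) ✓
Reading=T94: rows 11, 12 → {SensorID,Type} = (7, 60), (7, 60) ✓
Reading=T45: row 15 → {SensorID,Type} = (4, 74) ✓
Reading=T38: row 17 → {SensorID,Type} = (13, 69) ✓
Two rows agree on Reading but differ on {SensorID, Type}, so Reading → {SensorID, Type} does not hold.

No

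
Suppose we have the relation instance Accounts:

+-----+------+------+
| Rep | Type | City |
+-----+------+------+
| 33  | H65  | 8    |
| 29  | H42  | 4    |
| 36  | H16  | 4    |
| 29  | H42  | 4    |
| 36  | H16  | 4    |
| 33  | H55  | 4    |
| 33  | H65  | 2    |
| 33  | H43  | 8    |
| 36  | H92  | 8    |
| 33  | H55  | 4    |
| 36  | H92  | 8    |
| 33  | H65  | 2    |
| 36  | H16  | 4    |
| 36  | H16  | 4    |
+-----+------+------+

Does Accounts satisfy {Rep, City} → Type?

(Rep=33, City=8): 2 rows → Type takes values {H65, H43} — violation
(Rep=29, City=4): 2 rows → Type = H42, H42 ✓
(Rep=36, City=4): 4 rows → Type = H16, H16, H16, H16 ✓
(Rep=33, City=4): 2 rows → Type = H55, H55 ✓
(Rep=33, City=2): 2 rows → Type = H65, H65 ✓
(Rep=36, City=8): 2 rows → Type = H92, H92 ✓
Two rows agree on {Rep, City} but differ on Type, so {Rep, City} → Type does not hold.

No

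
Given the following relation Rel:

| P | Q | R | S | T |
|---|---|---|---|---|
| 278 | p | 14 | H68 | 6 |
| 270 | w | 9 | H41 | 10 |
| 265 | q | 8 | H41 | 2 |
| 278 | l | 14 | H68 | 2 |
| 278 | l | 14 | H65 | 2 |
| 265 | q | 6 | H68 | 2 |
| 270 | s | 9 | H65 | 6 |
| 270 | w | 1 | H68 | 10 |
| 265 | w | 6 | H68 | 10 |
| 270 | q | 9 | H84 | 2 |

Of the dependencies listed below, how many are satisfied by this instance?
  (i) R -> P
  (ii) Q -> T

2

(i) R -> P: every LHS value maps to a single RHS value — holds.
(ii) Q -> T: every LHS value maps to a single RHS value — holds.
2 of the 2 dependencies hold.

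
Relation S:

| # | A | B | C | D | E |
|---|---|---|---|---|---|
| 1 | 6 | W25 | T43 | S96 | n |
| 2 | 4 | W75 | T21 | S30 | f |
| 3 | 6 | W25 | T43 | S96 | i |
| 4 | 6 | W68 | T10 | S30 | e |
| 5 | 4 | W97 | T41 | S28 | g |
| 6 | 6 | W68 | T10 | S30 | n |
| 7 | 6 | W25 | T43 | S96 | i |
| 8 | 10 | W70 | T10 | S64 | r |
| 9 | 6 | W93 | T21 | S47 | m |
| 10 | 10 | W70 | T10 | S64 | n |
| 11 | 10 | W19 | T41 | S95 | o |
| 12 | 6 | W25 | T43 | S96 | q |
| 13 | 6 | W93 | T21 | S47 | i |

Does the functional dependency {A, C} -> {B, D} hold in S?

Yes

(A=6, C=T43): rows 1, 3, 7, 12 → {B,D} = (W25, S96), (W25, S96), (W25, S96), (W25, S96) ✓
(A=4, C=T21): row 2 → {B,D} = (W75, S30) ✓
(A=6, C=T10): rows 4, 6 → {B,D} = (W68, S30), (W68, S30) ✓
(A=4, C=T41): row 5 → {B,D} = (W97, S28) ✓
(A=10, C=T10): rows 8, 10 → {B,D} = (W70, S64), (W70, S64) ✓
(A=6, C=T21): rows 9, 13 → {B,D} = (W93, S47), (W93, S47) ✓
(A=10, C=T41): row 11 → {B,D} = (W19, S95) ✓
Every {A, C} value is associated with a single {B, D} value, so {A, C} -> {B, D} holds.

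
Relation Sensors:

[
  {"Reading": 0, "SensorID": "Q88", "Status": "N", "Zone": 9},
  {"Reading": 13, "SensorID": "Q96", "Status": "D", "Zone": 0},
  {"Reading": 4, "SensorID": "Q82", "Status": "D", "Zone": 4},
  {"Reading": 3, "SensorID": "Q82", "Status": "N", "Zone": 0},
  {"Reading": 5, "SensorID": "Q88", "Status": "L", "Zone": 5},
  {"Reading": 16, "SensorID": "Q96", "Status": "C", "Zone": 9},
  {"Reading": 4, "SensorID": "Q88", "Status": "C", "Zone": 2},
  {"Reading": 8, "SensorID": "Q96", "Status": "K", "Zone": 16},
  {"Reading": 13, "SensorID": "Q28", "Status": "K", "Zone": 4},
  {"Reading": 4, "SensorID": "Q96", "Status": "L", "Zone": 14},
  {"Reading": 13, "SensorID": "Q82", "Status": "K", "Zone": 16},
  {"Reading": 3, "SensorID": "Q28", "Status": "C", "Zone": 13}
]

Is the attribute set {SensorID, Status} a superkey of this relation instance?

Yes

All 12 rows have distinct {SensorID, Status} values, so {SensorID, Status} → (all attributes) holds and {SensorID, Status} is a superkey.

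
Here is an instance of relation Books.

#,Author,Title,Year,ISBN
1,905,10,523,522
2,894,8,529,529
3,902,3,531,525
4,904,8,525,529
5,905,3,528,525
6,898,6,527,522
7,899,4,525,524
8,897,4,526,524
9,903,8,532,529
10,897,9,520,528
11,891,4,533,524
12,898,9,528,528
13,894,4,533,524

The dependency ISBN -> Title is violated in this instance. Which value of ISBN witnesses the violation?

ISBN=522: rows 1, 6 → Title takes values {10, 6} — violation
ISBN=529: rows 2, 4, 9 → Title = 8, 8, 8 ✓
ISBN=525: rows 3, 5 → Title = 3, 3 ✓
ISBN=524: rows 7, 8, 11, 13 → Title = 4, 4, 4, 4 ✓
ISBN=528: rows 10, 12 → Title = 9, 9 ✓
The only ISBN value with inconsistent Title is ISBN=522.

522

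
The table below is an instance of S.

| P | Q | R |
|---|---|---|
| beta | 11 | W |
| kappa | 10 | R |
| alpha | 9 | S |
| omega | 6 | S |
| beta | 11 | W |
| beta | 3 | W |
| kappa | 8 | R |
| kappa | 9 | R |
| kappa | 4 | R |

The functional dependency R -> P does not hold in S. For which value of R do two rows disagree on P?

S

R=W: 3 rows → P = beta, beta, beta ✓
R=R: 4 rows → P = kappa, kappa, kappa, kappa ✓
R=S: 2 rows → P takes values {alpha, omega} — violation
The only R value with inconsistent P is R=S.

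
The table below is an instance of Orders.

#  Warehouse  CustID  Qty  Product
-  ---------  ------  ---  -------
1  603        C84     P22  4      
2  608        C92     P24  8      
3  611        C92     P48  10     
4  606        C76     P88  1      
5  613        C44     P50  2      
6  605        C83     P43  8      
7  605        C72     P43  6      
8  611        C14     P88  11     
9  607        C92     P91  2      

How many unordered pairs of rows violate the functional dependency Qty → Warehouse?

Qty=P88: violating pairs (4,8) — 1 pair.
Qty=P43: all 2 rows agree on Warehouse — 0 pairs.

1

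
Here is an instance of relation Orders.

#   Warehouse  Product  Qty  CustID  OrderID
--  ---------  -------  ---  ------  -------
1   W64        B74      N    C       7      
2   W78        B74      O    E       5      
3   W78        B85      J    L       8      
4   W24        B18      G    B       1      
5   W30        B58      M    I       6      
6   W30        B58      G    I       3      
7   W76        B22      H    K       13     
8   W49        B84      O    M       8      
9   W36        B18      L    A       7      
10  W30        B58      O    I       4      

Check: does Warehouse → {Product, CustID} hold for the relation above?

No

Warehouse=W64: row 1 → {Product,CustID} = (B74, C) ✓
Warehouse=W78: rows 2, 3 → {Product,CustID} takes values {(B74, E), (B85, L)} — violation
Warehouse=W24: row 4 → {Product,CustID} = (B18, B) ✓
Warehouse=W30: rows 5, 6, 10 → {Product,CustID} = (B58, I), (B58, I), (B58, I) ✓
Warehouse=W76: row 7 → {Product,CustID} = (B22, K) ✓
Warehouse=W49: row 8 → {Product,CustID} = (B84, M) ✓
Warehouse=W36: row 9 → {Product,CustID} = (B18, A) ✓
Two rows agree on Warehouse but differ on {Product, CustID}, so Warehouse → {Product, CustID} does not hold.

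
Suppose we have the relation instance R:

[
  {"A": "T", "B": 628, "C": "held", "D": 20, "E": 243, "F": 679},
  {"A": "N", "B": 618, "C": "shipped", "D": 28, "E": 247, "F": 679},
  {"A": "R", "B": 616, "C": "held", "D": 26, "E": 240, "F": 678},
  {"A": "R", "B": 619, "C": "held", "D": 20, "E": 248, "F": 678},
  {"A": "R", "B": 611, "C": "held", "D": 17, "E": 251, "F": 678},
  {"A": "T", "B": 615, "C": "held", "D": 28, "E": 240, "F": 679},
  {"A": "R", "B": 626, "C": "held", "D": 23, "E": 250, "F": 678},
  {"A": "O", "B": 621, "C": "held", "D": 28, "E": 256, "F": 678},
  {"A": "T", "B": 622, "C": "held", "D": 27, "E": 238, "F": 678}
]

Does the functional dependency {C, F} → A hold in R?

No

(C=held, F=679): 2 rows → A = T, T ✓
(C=shipped, F=679): 1 row → A = N ✓
(C=held, F=678): 6 rows → A takes values {R, O, T} — violation
Two rows agree on {C, F} but differ on A, so {C, F} → A does not hold.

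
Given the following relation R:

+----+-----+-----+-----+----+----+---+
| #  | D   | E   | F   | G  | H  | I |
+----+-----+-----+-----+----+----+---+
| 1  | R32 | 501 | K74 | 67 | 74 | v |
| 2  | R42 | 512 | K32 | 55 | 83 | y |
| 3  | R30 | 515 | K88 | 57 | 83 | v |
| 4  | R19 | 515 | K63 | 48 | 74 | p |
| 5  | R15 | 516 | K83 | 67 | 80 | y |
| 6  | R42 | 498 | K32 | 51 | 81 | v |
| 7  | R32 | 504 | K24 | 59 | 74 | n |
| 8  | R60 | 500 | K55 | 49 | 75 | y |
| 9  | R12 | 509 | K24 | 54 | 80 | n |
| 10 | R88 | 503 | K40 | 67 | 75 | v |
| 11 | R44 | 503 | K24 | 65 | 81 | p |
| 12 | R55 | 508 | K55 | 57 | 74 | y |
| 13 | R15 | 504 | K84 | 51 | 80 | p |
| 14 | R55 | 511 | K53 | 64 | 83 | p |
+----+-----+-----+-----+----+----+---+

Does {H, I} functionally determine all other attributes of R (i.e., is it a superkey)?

All 14 rows have distinct {H, I} values, so {H, I} → (all attributes) holds and {H, I} is a superkey.

Yes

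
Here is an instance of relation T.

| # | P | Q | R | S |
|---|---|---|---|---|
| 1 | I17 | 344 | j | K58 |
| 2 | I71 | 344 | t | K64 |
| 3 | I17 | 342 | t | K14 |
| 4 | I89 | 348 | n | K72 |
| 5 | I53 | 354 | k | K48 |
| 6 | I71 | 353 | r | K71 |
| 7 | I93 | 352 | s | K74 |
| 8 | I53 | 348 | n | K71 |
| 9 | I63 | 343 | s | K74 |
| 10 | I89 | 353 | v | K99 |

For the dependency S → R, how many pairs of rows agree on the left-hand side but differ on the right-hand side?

1

S=K71: violating pairs (6,8) — 1 pair.
S=K74: all 2 rows agree on R — 0 pairs.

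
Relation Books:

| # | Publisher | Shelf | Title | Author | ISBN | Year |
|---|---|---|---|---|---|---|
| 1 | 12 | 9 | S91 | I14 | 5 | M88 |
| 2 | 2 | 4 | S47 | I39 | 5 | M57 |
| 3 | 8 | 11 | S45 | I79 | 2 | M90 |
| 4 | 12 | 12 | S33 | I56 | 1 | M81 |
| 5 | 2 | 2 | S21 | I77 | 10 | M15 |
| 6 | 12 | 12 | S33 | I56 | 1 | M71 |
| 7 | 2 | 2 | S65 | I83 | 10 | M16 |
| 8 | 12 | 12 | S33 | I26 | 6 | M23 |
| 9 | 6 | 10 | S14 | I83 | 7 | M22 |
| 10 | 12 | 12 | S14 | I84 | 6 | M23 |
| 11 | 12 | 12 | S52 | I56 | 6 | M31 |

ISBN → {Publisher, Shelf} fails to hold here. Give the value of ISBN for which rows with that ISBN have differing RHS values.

ISBN=5: rows 1, 2 → {Publisher,Shelf} takes values {(12, 9), (2, 4)} — violation
ISBN=2: row 3 → {Publisher,Shelf} = (8, 11) ✓
ISBN=1: rows 4, 6 → {Publisher,Shelf} = (12, 12), (12, 12) ✓
ISBN=10: rows 5, 7 → {Publisher,Shelf} = (2, 2), (2, 2) ✓
ISBN=6: rows 8, 10, 11 → {Publisher,Shelf} = (12, 12), (12, 12), (12, 12) ✓
ISBN=7: row 9 → {Publisher,Shelf} = (6, 10) ✓
The only ISBN value with inconsistent RHS is ISBN=5.

5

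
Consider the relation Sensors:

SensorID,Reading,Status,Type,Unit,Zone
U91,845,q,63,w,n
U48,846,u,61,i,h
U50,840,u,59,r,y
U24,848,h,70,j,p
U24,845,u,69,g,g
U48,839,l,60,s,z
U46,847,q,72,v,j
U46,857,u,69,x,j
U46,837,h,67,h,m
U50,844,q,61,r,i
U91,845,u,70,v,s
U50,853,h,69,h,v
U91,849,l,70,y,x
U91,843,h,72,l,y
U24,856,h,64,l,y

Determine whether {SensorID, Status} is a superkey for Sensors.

Two distinct rows share (SensorID=U24, Status=h), so {SensorID, Status} does not determine every attribute — not a superkey.

No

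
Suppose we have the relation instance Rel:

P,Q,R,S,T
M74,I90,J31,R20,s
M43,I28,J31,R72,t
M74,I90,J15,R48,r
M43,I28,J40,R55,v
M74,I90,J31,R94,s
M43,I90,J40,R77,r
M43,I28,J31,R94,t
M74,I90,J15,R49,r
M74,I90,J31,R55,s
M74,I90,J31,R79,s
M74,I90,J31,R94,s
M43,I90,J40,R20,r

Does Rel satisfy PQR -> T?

(P=M74, Q=I90, R=J31): 5 rows → T = s, s, s, s, s ✓
(P=M43, Q=I28, R=J31): 2 rows → T = t, t ✓
(P=M74, Q=I90, R=J15): 2 rows → T = r, r ✓
(P=M43, Q=I28, R=J40): 1 row → T = v ✓
(P=M43, Q=I90, R=J40): 2 rows → T = r, r ✓
Every PQR value is associated with a single T value, so PQR -> T holds.

Yes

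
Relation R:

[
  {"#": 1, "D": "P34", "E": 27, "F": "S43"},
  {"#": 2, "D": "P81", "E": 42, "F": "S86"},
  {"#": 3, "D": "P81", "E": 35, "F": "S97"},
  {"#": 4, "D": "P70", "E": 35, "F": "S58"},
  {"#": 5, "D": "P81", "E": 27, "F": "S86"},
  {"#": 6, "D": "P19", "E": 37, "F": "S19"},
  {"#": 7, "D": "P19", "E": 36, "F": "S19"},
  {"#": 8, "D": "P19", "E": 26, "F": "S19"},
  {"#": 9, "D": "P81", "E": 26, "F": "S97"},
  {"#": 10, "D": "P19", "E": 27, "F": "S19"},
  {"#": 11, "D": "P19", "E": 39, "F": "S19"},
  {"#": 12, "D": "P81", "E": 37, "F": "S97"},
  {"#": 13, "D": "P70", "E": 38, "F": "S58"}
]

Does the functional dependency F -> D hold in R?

Yes

F=S43: row 1 → D = P34 ✓
F=S86: rows 2, 5 → D = P81, P81 ✓
F=S97: rows 3, 9, 12 → D = P81, P81, P81 ✓
F=S58: rows 4, 13 → D = P70, P70 ✓
F=S19: rows 6, 7, 8, 10, 11 → D = P19, P19, P19, P19, P19 ✓
Every F value is associated with a single D value, so F -> D holds.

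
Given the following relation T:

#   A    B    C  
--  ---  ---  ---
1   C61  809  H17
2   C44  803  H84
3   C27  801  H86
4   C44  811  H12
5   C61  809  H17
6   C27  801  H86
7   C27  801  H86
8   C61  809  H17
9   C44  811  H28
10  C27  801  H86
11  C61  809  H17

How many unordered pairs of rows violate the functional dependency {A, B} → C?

(A=C61, B=809): all 4 rows agree on C — 0 pairs.
(A=C27, B=801): all 4 rows agree on C — 0 pairs.
(A=C44, B=811): violating pairs (4,9) — 1 pair.

1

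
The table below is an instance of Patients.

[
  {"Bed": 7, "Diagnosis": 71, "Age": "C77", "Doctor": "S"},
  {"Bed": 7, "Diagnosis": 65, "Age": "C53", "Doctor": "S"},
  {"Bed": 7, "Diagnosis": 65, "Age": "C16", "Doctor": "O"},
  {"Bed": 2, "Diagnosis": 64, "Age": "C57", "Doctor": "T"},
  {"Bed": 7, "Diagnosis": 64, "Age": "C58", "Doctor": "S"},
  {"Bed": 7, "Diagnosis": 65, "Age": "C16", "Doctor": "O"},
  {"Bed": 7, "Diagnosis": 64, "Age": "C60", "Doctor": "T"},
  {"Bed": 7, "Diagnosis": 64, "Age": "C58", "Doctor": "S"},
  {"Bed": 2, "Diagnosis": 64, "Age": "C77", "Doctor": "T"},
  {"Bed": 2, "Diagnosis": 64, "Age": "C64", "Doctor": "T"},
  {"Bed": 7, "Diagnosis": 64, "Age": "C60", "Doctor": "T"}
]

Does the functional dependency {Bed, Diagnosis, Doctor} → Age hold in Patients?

(Bed=7, Diagnosis=71, Doctor=S): 1 row → Age = C77 ✓
(Bed=7, Diagnosis=65, Doctor=S): 1 row → Age = C53 ✓
(Bed=7, Diagnosis=65, Doctor=O): 2 rows → Age = C16, C16 ✓
(Bed=2, Diagnosis=64, Doctor=T): 3 rows → Age takes values {C57, C77, C64} — violation
(Bed=7, Diagnosis=64, Doctor=S): 2 rows → Age = C58, C58 ✓
(Bed=7, Diagnosis=64, Doctor=T): 2 rows → Age = C60, C60 ✓
Two rows agree on {Bed, Diagnosis, Doctor} but differ on Age, so {Bed, Diagnosis, Doctor} → Age does not hold.

No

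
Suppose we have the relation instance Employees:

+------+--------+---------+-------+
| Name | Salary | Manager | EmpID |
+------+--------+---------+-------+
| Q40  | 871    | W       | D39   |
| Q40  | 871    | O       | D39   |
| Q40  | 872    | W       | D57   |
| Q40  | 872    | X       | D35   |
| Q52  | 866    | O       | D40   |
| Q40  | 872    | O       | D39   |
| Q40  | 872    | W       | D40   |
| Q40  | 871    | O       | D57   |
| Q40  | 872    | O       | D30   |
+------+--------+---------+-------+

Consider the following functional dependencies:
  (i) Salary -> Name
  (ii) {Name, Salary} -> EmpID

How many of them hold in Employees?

1

(i) Salary -> Name: every LHS value maps to a single RHS value — holds.
(ii) {Name, Salary} -> EmpID: (Name=Q40, Salary=871): 3 rows → EmpID takes values {D39, D57} — violation; (Name=Q40, Salary=872): 5 rows → EmpID takes values {D57, D35, D39, D40, D30} — violation — fails.
1 of the 2 dependencies holds.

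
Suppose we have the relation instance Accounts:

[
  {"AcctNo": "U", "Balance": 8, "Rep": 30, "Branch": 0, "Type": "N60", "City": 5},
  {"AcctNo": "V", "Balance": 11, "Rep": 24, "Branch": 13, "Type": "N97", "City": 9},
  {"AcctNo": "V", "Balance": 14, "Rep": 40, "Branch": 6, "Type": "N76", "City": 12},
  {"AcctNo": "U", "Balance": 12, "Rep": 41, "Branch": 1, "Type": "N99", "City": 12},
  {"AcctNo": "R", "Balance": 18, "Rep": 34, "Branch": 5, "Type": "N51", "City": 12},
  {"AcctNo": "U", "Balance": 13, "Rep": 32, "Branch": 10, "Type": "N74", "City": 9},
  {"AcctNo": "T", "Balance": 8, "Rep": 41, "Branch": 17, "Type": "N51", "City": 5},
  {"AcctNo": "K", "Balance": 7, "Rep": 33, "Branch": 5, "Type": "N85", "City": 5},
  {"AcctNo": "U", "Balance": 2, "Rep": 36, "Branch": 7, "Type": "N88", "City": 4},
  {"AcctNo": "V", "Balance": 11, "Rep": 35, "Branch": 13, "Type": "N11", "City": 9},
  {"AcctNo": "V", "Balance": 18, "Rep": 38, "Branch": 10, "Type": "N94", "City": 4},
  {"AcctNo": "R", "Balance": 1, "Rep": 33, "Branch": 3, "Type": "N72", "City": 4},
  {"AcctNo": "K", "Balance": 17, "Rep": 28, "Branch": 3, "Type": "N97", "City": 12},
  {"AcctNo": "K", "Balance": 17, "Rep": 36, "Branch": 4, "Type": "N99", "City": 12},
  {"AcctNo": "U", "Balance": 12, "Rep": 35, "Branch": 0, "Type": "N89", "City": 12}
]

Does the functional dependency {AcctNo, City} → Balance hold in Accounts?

(AcctNo=U, City=5): 1 row → Balance = 8 ✓
(AcctNo=V, City=9): 2 rows → Balance = 11, 11 ✓
(AcctNo=V, City=12): 1 row → Balance = 14 ✓
(AcctNo=U, City=12): 2 rows → Balance = 12, 12 ✓
(AcctNo=R, City=12): 1 row → Balance = 18 ✓
(AcctNo=U, City=9): 1 row → Balance = 13 ✓
(AcctNo=T, City=5): 1 row → Balance = 8 ✓
(AcctNo=K, City=5): 1 row → Balance = 7 ✓
(AcctNo=U, City=4): 1 row → Balance = 2 ✓
(AcctNo=V, City=4): 1 row → Balance = 18 ✓
(AcctNo=R, City=4): 1 row → Balance = 1 ✓
(AcctNo=K, City=12): 2 rows → Balance = 17, 17 ✓
Every {AcctNo, City} value is associated with a single Balance value, so {AcctNo, City} → Balance holds.

Yes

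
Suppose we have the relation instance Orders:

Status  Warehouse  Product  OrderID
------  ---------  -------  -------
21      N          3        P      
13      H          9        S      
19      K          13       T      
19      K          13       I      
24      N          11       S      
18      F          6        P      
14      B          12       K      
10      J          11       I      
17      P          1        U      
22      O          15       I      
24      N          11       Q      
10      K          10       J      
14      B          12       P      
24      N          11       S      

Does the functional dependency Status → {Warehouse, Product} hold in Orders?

No

Status=21: 1 row → {Warehouse,Product} = (N, 3) ✓
Status=13: 1 row → {Warehouse,Product} = (H, 9) ✓
Status=19: 2 rows → {Warehouse,Product} = (K, 13), (K, 13) ✓
Status=24: 3 rows → {Warehouse,Product} = (N, 11), (N, 11), (N, 11) ✓
Status=18: 1 row → {Warehouse,Product} = (F, 6) ✓
Status=14: 2 rows → {Warehouse,Product} = (B, 12), (B, 12) ✓
Status=10: 2 rows → {Warehouse,Product} takes values {(J, 11), (K, 10)} — violation
Status=17: 1 row → {Warehouse,Product} = (P, 1) ✓
Status=22: 1 row → {Warehouse,Product} = (O, 15) ✓
Two rows agree on Status but differ on {Warehouse, Product}, so Status → {Warehouse, Product} does not hold.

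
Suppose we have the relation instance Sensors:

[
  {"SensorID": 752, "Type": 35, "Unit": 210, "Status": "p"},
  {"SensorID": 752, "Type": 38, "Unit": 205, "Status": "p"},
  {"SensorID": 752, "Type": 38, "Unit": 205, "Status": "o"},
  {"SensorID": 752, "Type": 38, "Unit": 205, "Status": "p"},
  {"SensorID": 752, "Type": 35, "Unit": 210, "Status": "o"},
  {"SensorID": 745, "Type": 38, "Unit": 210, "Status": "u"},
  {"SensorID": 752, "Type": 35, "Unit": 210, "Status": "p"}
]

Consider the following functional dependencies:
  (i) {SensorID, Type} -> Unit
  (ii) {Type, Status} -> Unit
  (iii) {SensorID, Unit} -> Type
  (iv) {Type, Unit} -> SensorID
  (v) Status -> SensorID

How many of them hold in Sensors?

(i) {SensorID, Type} -> Unit: every LHS value maps to a single RHS value — holds.
(ii) {Type, Status} -> Unit: every LHS value maps to a single RHS value — holds.
(iii) {SensorID, Unit} -> Type: every LHS value maps to a single RHS value — holds.
(iv) {Type, Unit} -> SensorID: every LHS value maps to a single RHS value — holds.
(v) Status -> SensorID: every LHS value maps to a single RHS value — holds.
5 of the 5 dependencies hold.

5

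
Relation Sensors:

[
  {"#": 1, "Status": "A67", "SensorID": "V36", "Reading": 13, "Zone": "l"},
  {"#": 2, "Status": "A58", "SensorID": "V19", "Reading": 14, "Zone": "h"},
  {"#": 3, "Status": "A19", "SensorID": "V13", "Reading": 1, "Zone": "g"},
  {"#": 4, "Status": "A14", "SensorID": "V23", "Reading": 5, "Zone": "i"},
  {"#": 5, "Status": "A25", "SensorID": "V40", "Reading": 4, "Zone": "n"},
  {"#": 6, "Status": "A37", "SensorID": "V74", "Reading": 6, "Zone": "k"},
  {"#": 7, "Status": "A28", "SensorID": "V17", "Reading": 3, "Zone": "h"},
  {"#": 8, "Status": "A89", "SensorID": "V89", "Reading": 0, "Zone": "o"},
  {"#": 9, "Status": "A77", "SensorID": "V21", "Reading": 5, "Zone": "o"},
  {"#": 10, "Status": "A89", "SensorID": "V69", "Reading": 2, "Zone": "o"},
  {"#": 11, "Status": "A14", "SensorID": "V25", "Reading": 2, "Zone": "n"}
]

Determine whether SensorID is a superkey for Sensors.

Yes

All 11 rows have distinct SensorID values, so SensorID → (all attributes) holds and SensorID is a superkey.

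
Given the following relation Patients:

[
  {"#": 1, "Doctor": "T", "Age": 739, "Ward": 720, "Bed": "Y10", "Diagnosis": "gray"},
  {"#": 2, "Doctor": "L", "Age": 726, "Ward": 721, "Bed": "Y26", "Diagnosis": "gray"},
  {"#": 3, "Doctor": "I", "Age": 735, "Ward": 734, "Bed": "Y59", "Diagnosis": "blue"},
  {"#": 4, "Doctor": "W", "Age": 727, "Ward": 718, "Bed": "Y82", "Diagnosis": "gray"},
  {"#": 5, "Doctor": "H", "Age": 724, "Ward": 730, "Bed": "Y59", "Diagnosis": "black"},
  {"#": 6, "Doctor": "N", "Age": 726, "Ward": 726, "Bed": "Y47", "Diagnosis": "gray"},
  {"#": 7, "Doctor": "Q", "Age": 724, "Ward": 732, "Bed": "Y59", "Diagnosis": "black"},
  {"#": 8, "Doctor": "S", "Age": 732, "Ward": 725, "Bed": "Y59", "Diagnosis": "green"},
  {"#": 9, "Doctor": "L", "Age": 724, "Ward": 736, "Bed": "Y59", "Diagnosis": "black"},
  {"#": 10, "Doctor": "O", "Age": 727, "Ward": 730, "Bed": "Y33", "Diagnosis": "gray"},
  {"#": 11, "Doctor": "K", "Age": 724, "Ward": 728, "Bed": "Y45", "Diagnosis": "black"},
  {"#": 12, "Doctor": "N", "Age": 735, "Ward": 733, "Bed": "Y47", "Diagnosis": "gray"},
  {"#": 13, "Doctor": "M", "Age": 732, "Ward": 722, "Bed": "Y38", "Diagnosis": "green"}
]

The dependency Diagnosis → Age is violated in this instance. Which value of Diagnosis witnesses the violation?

Diagnosis=gray: rows 1, 2, 4, 6, 10, 12 → Age takes values {739, 726, 727, 735} — violation
Diagnosis=blue: row 3 → Age = 735 ✓
Diagnosis=black: rows 5, 7, 9, 11 → Age = 724, 724, 724, 724 ✓
Diagnosis=green: rows 8, 13 → Age = 732, 732 ✓
The only Diagnosis value with inconsistent Age is Diagnosis=gray.

gray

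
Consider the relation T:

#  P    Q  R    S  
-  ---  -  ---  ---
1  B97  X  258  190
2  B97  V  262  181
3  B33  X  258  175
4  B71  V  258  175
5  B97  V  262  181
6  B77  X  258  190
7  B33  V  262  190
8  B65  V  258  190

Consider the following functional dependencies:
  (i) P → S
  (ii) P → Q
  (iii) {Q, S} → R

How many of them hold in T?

(i) P → S: P=B97: rows 1, 2, 5 → S takes values {190, 181} — violation; P=B33: rows 3, 7 → S takes values {175, 190} — violation — fails.
(ii) P → Q: P=B97: rows 1, 2, 5 → Q takes values {X, V} — violation; P=B33: rows 3, 7 → Q takes values {X, V} — violation — fails.
(iii) {Q, S} → R: (Q=V, S=190): rows 7, 8 → R takes values {262, 258} — violation — fails.
None of the 3 dependencies hold.

0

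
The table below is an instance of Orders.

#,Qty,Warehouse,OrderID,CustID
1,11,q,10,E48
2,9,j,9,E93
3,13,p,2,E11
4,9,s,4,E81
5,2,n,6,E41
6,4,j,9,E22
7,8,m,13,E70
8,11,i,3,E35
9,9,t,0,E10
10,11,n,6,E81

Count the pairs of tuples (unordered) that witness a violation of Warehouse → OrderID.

0

Warehouse=j: all 2 rows agree on OrderID — 0 pairs.
Warehouse=n: all 2 rows agree on OrderID — 0 pairs.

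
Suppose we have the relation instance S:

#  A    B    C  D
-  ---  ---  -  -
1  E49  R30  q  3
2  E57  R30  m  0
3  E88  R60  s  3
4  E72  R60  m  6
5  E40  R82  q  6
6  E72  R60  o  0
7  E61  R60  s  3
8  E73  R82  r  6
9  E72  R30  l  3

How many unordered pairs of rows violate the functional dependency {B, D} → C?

(B=R30, D=3): violating pairs (1,9) — 1 pair.
(B=R60, D=3): all 2 rows agree on C — 0 pairs.
(B=R82, D=6): violating pairs (5,8) — 1 pair.

2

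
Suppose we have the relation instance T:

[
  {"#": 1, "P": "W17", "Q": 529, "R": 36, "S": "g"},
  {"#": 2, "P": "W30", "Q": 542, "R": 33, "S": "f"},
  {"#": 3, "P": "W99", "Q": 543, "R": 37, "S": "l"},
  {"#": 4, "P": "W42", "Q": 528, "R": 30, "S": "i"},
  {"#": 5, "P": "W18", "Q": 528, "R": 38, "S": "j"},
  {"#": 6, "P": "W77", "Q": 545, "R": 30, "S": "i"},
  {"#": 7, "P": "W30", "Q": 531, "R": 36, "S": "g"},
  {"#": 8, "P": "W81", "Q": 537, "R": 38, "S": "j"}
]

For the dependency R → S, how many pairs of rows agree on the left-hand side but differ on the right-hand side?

0

R=36: all 2 rows agree on S — 0 pairs.
R=30: all 2 rows agree on S — 0 pairs.
R=38: all 2 rows agree on S — 0 pairs.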